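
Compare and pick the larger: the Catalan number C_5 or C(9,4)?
C(9,4)

Reasoning: C_5 = C(10,5)/(5+1) = 252/6 = 42; C(9,4) = 126.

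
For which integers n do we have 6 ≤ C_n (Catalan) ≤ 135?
4, 5, 6

Explanation: C_3=5; C_4=14; C_5=42; C_6=132; C_7=429. So valid n = 4, 5, 6.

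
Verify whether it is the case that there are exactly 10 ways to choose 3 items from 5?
True

Solution: C(5,3) = 10.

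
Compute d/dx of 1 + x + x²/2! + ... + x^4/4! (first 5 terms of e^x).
1 + x + x²/2! + ... + x^3/3!

Explanation: Differentiating term by term gives the first 4 terms of e^x.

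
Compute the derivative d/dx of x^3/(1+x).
Quotient rule: [3x^{2}(1+x) - x^3]/(1+x)².
Final answer: (3x^2(1+x) - x^3)/(1+x)²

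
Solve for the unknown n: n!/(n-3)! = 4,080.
17

Reasoning: n!/(n-3)! = n×(n-1)×(n-2), a product of 3 consecutive integers ≈ (n−1)^3. 4,080^(1/3) + 1 ≈ 17.0; check n = 17: 17×16×15 = 4,080 ✓. So n = 17.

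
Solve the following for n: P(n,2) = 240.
16

Solution: P(n,2) = n(n−1) is increasing in n; n(n−1) ≈ (n−0.5)^2 = 240 gives n ≈ 16.0. Check: P(14,2) = 182, P(15,2) = 210, P(16,2) = 240 ✓. So n = 16.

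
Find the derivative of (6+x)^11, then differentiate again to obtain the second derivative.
110(6+x)^9

Explanation: First derivative: 11(6+x)^{10}. Second derivative: 11·10·(6+x)^{9} = 110(6+x)^{9}.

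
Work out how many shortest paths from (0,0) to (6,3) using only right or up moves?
Choose 6 rights from 9 moves: C(9,6) = 84.

Answer: 84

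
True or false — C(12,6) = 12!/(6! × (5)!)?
False

Solution: The correct denominator is 6!×6!, giving C(12,6) = 924; the stated RHS is 12!/(6!×5!) = 5,544 ≠ 924, so the statement does not hold.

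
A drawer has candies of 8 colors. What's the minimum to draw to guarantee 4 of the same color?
25

Solution: Worst case: 3 of each = 24. One more: 25.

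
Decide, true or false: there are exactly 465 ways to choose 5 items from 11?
False

Solution: C(11,5) = 462 ≠ 465.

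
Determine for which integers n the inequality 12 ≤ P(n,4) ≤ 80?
4

Explanation: P(3,4)=0; P(4,4)=24; P(5,4)=120. So valid n = 4.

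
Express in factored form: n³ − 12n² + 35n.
n(n − 5)(n − 7)
n³ − 12n² + 35n = n(n² − 12n + 35) = n(n − 5)(n − 7).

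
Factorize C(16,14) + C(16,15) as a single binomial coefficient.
By Pascal's identity: C(16,14) + C(16,15) = C(17,15) = 136.
Final answer: C(17,15)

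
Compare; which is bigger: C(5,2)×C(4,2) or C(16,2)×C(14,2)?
C(5,2)×C(4,2)=60, C(16,2)×C(14,2)=10,920.
Final answer: C(16,2)×C(14,2)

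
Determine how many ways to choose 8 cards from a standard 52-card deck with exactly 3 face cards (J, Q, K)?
144,761,760
12 face cards and 40 non-face cards: C(12,3) × C(40,5) = 220 × 658,008 = 144,761,760.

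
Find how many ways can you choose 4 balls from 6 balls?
15
C(6,4) = 6! / (4! × (6-4)!)
         = 6! / (4! × 2!)
         = 15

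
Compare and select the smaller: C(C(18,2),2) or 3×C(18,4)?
3×C(18,4)

Working:
C(C(18,2),2)=11,628, 3×C(18,4)=9,180.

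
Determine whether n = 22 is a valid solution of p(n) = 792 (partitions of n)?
No

Solution: Pentagonal recurrence p(n) = p(n−1) + p(n−2) − p(n−5) − p(n−7) + …: p(22) = p(21) + p(20) − p(17) − p(15) + p(10) + p(7) − p(0) = 792 + 627 − 297 − 176 + 42 + 15 − 1 = 1,002, which does not equal 792.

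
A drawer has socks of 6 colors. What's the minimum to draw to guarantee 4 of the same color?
19

Reasoning: Worst case: 3 of each = 18. One more: 19.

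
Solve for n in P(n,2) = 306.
18
P(n,2) = n(n−1) is increasing in n; n(n−1) ≈ (n−0.5)^2 = 306 gives n ≈ 18.0. Check: P(16,2) = 240, P(17,2) = 272, P(18,2) = 306 ✓. So n = 18.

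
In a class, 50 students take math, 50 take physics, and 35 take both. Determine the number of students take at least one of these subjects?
|A∪B| = |A|+|B|-|A∩B| = 50+50-35 = 65.
Final answer: 65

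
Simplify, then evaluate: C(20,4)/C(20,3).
C(n,k+1)/C(n,k) = (n−k)/(k+1). Here (20−3)/(3+1) = 17/4 = 17/4.

Answer: 17/4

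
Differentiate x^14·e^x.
(14x^13 + x^14)e^x

Solution: Product rule: d/dx[x^14]·e^x + x^14·d/dx[e^x] = 14x^{13}e^x + x^14e^x.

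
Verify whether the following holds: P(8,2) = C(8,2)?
False

Solution: P(8,2) = 56 but C(8,2) = 28; they differ by a factor of 2! = 2, so the statement does not hold.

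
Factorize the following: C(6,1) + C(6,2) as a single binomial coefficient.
By Pascal's identity: C(6,1) + C(6,2) = C(7,2) = 21.

Answer: C(7,2)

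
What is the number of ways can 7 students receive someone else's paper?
1,854

Solution: Using D(n) = (n-1)[D(n-1) + D(n-2)]:
D(7) = (7-1) × [D(6) + D(5)]
      = 6 × [265 + 44]
      = 6 × 309
      = 1,854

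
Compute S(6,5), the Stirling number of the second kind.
15
Using the Stirling recurrence: S(n,k) = k·S(n-1,k) + S(n-1,k-1)
S(6,5) = 5·S(5,5) + S(5,4)
         = 5·1 + 10
         = 5 + 10
         = 15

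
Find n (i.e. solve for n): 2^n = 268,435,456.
28

268,435,456 = 1,024 × 1,024 × 256 = 2^10 × 2^10 × 2^8 = 2^28, so n = 28.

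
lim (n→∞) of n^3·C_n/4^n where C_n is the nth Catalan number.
∞

Solution: C_n ~ 4^n/(n^(3/2)√π), so n^3·C_n/4^n ~ n^(3 − 3/2)/√π → ∞.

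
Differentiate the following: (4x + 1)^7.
Chain rule: 7(4x+1)^{6} × 4 = 28(4x+1)^{6}.
Final answer: 28(4x + 1)^6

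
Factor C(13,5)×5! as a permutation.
P(13,5)

Reasoning: C(13,5)×5! = [13!/(5!(8)!)]×5! = 13!/(8)! = P(13,5) = 154,440.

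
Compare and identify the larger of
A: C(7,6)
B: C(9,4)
B

A=C(7,6)=7, B=C(9,4)=126.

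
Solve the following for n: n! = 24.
4

Solution: n! is strictly increasing. 2! = 2, 3! = 6, 4! = 24 ✓. So n = 4.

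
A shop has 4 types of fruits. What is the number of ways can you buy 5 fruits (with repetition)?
56

Working:
Stars and bars: C(5+4-1, 5) = C(8, 5) = 56.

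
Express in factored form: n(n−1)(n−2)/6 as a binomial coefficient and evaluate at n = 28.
C(n,3); C(28,3) = 3,276

Explanation: n(n−1)(n−2)/6 = n!/(3!(n−3)!) = C(n,3). At n = 28: C(28,3) = 3,276.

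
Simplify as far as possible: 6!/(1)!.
This equals 6×5×...×2 = 720.
Final answer: 720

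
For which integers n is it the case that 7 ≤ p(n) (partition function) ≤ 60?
5, 6, 7, 8, 9, 10, 11

Working:
Tabulating p(n) via p(n) = p(n−1) + p(n−2) − p(n−5) − p(n−7) + …: p(4)=5; p(5)=7; p(6)=11; p(7)=15; p(8)=22; p(9)=30; p(10)=42; p(11)=56; p(12)=77. So valid n = 5, 6, 7, 8, 9, 10, 11.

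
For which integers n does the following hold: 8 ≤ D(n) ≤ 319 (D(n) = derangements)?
4, 5, 6

Reasoning: Using D(n) = (n−1)[D(n−1) + D(n−2)] with D(1)=0, D(2)=1: D(3)=2; D(4)=9; D(5)=44; D(6)=265; D(7)=1,854. So valid n = 4, 5, 6.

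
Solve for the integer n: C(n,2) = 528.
33

C(n,2) = n(n−1)/2! is increasing in n, and n(n−1) = 2!·528 = 1,056 ≈ (n−0.5)^2 gives n ≈ 33.0. Check: C(31,2) = 465, C(32,2) = 496, C(33,2) = 528 ✓. So n = 33.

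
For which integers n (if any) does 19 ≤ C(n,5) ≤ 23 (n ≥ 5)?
7

Working:
C(6,5)=6; C(7,5)=21; C(8,5)=56. So valid n = 7.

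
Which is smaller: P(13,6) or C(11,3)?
C(11,3)

Solution: P(13,6)=1,235,520, C(11,3)=165.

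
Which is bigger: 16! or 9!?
16!

Working:
16!=20,922,789,888,000, 9!=362,880. 16! > 9!.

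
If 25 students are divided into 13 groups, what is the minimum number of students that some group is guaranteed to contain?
2

Working:
Pigeonhole: ⌈25/13⌉ = 2.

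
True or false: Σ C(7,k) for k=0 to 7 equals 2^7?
Binomial theorem: Σ C(7,k) = (1+1)^7 = 2^7 = 128; RHS 2^7 = 128.
Final answer: True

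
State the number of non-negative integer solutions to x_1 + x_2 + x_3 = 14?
120
C(14+3-1, 3-1) = 120.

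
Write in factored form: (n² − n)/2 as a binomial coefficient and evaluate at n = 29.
C(n,2); C(29,2) = 406

Explanation: (n² − n)/2 = n(n−1)/2 = C(n,2). At n = 29: C(29,2) = 406.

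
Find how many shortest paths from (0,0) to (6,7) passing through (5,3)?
280

Solution: To (5,3): C(8,5)=56. From there: C(5,1)=5. Total: 280.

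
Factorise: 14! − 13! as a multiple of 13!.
13 × 13! = 80,951,270,400

Reasoning: 14! − 13! = 14·13! − 13! = (14 − 1)·13! = 13 × 13! = 80,951,270,400.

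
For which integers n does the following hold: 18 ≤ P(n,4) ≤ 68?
P(3,4)=0; P(4,4)=24; P(5,4)=120. So valid n = 4.
Final answer: 4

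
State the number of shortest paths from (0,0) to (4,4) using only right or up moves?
70

Solution: Choose 4 rights from 8 moves: C(8,4) = 70.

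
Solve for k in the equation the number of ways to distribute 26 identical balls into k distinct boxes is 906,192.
Stars and bars: the count is C(26+k−1, k−1), increasing in k. k=5: C(30,4) = 27,405, k=6: C(31,5) = 169,911, k=7: C(32,6) = 906,192 ✓. So k = 7.
Final answer: 7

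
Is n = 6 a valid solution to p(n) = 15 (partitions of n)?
No

Explanation: Pentagonal recurrence p(n) = p(n−1) + p(n−2) − p(n−5) − p(n−7) + …: p(6) = p(5) + p(4) − p(1) = 7 + 5 − 1 = 11, which does not equal 15.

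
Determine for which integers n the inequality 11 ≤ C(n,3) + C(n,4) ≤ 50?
C(4,3)+C(4,4)=5; C(5,3)+C(5,4)=15; C(6,3)+C(6,4)=35; C(7,3)+C(7,4)=70. So valid n = 5, 6.

Answer: 5, 6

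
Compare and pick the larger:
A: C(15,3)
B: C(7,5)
A

Working:
A=C(15,3)=455, B=C(7,5)=21.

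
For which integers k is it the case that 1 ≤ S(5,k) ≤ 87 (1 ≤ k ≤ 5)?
S(5,1)=1; S(5,2)=15; S(5,3)=25; S(5,4)=10; S(5,5)=1. So valid k = 1, 2, 3, 4, 5.

Answer: 1, 2, 3, 4, 5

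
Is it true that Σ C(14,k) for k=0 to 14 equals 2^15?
False

Solution: Binomial theorem: Σ C(14,k) = (1+1)^14 = 2^14 = 16,384; RHS 2^15 = 32,768.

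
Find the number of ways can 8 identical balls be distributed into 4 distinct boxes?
165

Solution: C(8+4-1, 4-1) = C(11, 3) = 165.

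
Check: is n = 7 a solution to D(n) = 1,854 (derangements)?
Yes

Explanation: D(7) = (7-1)·[D(6) + D(5)] = 6·[265 + 44] = 1,854, which equals 1,854.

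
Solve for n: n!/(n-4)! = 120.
5

Working:
n!/(n-4)! = n×(n-1)×(n-2)×(n-3), a product of 4 consecutive integers ≈ (n−1.5)^4. 120^(1/4) + 1.5 ≈ 4.8; check n = 5: 5×4×3×2 = 120 ✓. So n = 5.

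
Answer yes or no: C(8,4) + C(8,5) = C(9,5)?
Pascal's identity: LHS = 70 + 56 = 126; RHS = C(9,5) = 126. Both sides agree, so the statement holds.
Final answer: Yes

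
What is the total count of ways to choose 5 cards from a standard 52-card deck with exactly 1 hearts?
1,069,263
13 hearts and 39 non-hearts: C(13,1) × C(39,4) = 13 × 82251 = 1,069,263.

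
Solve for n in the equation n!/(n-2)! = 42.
7

n!/(n-2)! = n×(n-1), a product of 2 consecutive integers ≈ (n−0.5)^2. 42^(1/2) + 0.5 ≈ 7.0; check n = 7: 7×6 = 42 ✓. So n = 7.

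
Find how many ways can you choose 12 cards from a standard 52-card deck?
206,379,406,870

Solution: C(52,12) = 206,379,406,870.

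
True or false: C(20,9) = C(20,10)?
C(20,9) = 167,960 but C(20,10) = 184,756; symmetry gives C(20,9) = C(20,11), not C(20,10).
Final answer: False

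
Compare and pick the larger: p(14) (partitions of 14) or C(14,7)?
C(14,7)

Solution: Pentagonal recurrence p(n) = p(n−1) + p(n−2) − p(n−5) − p(n−7) + …: p(14) = p(13) + p(12) − p(9) − p(7) + p(2) = 101 + 77 − 30 − 15 + 2 = 135; C(14,7) = 3,432.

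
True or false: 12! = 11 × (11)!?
False
12! = 12 × 11! = 479,001,600, but 11 × 11! = 439,084,800.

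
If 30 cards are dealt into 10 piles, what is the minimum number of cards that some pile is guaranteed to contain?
3

Working:
Pigeonhole: ⌈30/10⌉ = 3.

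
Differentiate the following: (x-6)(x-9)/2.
d/dx[(x-6)(x-9)] = (x-9) + (x-6) = 2x - 15. Dividing by 2 gives (2x - 15)/2.
Final answer: (2x - 15)/2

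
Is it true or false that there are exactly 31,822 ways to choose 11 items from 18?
False

Reasoning: C(18,11) = 31,824 ≠ 31822.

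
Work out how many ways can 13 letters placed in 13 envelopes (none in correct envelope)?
2,290,792,932

Working:
Using D(n) = (n-1)[D(n-1) + D(n-2)]:
D(13) = (13-1) × [D(12) + D(11)]
      = 12 × [176214841 + 14684570]
      = 12 × 190899411
      = 2,290,792,932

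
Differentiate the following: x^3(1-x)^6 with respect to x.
Product rule: 3x^{2}(1-x)^{6} + x^3·(-6)(1-x)^{5}.

Answer: 3x^2(1-x)^6 - 6x^3(1-x)^5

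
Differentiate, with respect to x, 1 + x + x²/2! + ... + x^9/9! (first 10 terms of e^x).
Differentiating term by term gives the first 9 terms of e^x.

Answer: 1 + x + x²/2! + ... + x^8/8!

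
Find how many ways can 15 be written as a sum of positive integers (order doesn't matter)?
Pentagonal recurrence p(n) = p(n−1) + p(n−2) − p(n−5) − p(n−7) + …: p(15) = p(14) + p(13) − p(10) − p(8) + p(3) + p(0) = 135 + 101 − 42 − 22 + 3 + 1 = 176.
Final answer: 176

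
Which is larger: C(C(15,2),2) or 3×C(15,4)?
C(C(15,2),2)=5,460, 3×C(15,4)=4,095.

Answer: C(C(15,2),2)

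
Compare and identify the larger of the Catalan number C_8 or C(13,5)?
C_8 = C(16,8)/(8+1) = 12,870/9 = 1,430; C(13,5) = 1,287.

Answer: C_8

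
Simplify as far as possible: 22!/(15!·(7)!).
170,544

Explanation: This is C(22,15) = 170,544.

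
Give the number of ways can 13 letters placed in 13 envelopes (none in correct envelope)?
Using D(n) = (n-1)[D(n-1) + D(n-2)]:
D(13) = (13-1) × [D(12) + D(11)]
      = 12 × [176214841 + 14684570]
      = 12 × 190899411
      = 2,290,792,932
Final answer: 2,290,792,932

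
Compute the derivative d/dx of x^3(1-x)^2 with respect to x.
3x^2(1-x)^2 - 2x^3(1-x)^1

Working:
Product rule: 3x^{2}(1-x)^{2} + x^3·(-2)(1-x)^{1}.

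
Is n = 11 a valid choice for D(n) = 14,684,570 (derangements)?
Yes
D(11) = (11-1)·[D(10) + D(9)] = 10·[1,334,961 + 133,496] = 14,684,570, which equals 14,684,570.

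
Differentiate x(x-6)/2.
d/dx[(x-0)(x-6)] = (x-6) + (x-0) = 2x - 6. Dividing by 2 gives (2x - 6)/2.

Answer: (2x - 6)/2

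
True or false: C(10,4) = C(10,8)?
False

Reasoning: C(10,4) = 210 but C(10,8) = 45; symmetry gives C(10,4) = C(10,6), not C(10,8).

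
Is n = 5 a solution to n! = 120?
Yes

Explanation: 5! = 5·4! = 5·24 = 120, which equals 120.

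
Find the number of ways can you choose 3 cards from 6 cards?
20

Working:
C(6,3) = 6! / (3! × (6-3)!)
         = 6! / (3! × 3!)
         = 20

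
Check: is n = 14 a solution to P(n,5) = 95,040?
No

Reasoning: P(14,5) = 14·13·12·11·10 = 240,240, which does not equal 95,040.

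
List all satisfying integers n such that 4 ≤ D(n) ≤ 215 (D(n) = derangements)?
4, 5

Solution: Using D(n) = (n−1)[D(n−1) + D(n−2)] with D(1)=0, D(2)=1: D(3)=2; D(4)=9; D(5)=44; D(6)=265. So valid n = 4, 5.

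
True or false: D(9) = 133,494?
False

Reasoning: Derangements of 9 elements: D(9) = (9-1)·[D(8) + D(7)] = 8·[14,833 + 1,854] = 133,496.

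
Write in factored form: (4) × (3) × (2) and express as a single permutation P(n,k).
P(4,3) = 4!/(1)!

Explanation: Product of 3 consecutive descending integers starting at 4: P(4,3) = 4!/1! = 24.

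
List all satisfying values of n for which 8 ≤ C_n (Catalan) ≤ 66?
C_3=5; C_4=14; C_5=42; C_6=132. So valid n = 4, 5.

Answer: 4, 5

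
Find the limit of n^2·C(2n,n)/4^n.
C(2n,n) ~ 4^n/√(πn), so n^2·C(2n,n)/4^n ~ n^(2 − 1/2)/√π → ∞.
Final answer: ∞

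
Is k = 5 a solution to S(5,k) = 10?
No

Explanation: S(5,5) = 5·S(4,5) + S(4,4) = 5·0 + 1 = 1, which does not equal 10.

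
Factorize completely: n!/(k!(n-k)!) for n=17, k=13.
C(17,13) = 2,380
This is the binomial coefficient C(17,13) = 2,380.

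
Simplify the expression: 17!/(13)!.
This equals 17×16×...×14 = 57,120.

Answer: 57,120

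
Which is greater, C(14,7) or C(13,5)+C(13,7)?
C(14,7)

Working:
C(14,7)=3,432; C(13,5)+C(13,7)=1,287+1,716=3,003.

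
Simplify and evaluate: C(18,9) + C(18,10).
92,378

Explanation: By Pascal's identity: C(19,10) = 92,378.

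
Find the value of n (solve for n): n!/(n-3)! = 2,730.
15

Explanation: n!/(n-3)! = n×(n-1)×(n-2), a product of 3 consecutive integers ≈ (n−1)^3. 2,730^(1/3) + 1 ≈ 15.0; check n = 15: 15×14×13 = 2,730 ✓. So n = 15.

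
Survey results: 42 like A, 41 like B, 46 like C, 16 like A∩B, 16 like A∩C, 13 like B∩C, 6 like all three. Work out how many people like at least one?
90

Working:
|A∪B∪C| = 42+41+46-16-16-13+6 = 90.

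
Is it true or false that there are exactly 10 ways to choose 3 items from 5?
True

Working:
C(5,3) = 10.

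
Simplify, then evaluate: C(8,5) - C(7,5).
C(8,5) - C(7,5) = C(7,4) = 35.

Answer: 35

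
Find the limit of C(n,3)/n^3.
1/6

Explanation: C(n,3) ≈ n^3/3! for large n. Limit = 1/3! = 1/6.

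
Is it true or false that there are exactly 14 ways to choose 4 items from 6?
C(6,4) = 15 ≠ 14.
Final answer: False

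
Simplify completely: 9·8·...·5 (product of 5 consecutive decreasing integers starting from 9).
This is P(9,5) = 9!/(4)! = 15,120.

Answer: 15,120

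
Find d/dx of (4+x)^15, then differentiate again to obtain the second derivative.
210(4+x)^13

Solution: First derivative: 15(4+x)^{14}. Second derivative: 15·14·(4+x)^{13} = 210(4+x)^{13}.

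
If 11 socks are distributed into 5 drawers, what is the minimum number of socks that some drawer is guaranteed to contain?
3

Solution: Pigeonhole: ⌈11/5⌉ = 3.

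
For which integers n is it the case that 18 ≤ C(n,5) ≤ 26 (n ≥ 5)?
C(6,5)=6; C(7,5)=21; C(8,5)=56. So valid n = 7.
Final answer: 7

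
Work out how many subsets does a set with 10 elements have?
1,024

Working:
Each element can be included or excluded: 2^10 = 1,024.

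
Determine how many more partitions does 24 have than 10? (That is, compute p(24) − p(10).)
Pentagonal recurrence p(n) = p(n−1) + p(n−2) − p(n−5) − p(n−7) + …: p(24) = p(23) + p(22) − p(19) − p(17) + p(12) + p(9) − p(2) = 1,255 + 1,002 − 490 − 297 + 77 + 30 − 2 = 1,575.
p(10) = p(9) + p(8) − p(5) − p(3) = 30 + 22 − 7 − 3 = 42.
Difference = 1,575 − 42 = 1,533.

Answer: 1,533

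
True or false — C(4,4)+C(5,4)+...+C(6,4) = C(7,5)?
Hockey stick identity gives Σ = C(7,5) = 21; RHS C(7,5) = 21.

Answer: True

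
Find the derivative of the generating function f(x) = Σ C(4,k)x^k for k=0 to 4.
Σ k·C(4,k)x^(k-1) for k=1 to 4
Term-by-term differentiation gives Σ k·C(4,k)x^{k-1} for k=1 to 4.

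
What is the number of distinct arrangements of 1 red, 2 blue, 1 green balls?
12

Solution: Multinomial: 4!/(1! × 2! × 1!) = 12.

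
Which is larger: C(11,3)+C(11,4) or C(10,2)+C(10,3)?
First=495, Second=165.

Answer: C(11,3)+C(11,4)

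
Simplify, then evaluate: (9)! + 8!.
403,200

(9)! + 8! = (9)·8! + 8! = (9+1)·8! = 10·8! = 403,200.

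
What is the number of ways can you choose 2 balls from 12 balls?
C(12,2) = 12! / (2! × (12-2)!)
         = 12! / (2! × 10!)
         = 66
Final answer: 66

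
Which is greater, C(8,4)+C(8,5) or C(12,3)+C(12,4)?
C(12,3)+C(12,4)

Working:
First=126, Second=715.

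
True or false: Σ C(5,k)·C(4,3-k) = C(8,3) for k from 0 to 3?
False
Vandermonde's identity gives C(9,3) = 84; RHS C(8,3) = 56.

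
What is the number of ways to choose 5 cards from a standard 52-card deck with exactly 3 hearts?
211,926
13 hearts and 39 non-hearts: C(13,3) × C(39,2) = 286 × 741 = 211,926.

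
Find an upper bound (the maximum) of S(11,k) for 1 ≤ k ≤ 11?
246,730

Explanation: Row S(11,k) for k = 1..11 (via S(n,k) = k·S(n−1,k) + S(n−1,k−1)): 1, 1,023, 28,501, 145,750, 246,730, 179,487, 63,987, 11,880, 1,155, 55, 1. The row is unimodal; maximum at k = 5: 246,730.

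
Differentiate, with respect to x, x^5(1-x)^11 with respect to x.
5x^4(1-x)^11 - 11x^5(1-x)^10
Product rule: 5x^{4}(1-x)^{11} + x^5·(-11)(1-x)^{10}.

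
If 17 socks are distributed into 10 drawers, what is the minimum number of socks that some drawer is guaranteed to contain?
Pigeonhole: ⌈17/10⌉ = 2.

Answer: 2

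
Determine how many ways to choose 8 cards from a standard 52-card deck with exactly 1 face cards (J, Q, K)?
223,722,720
12 face cards and 40 non-face cards: C(12,1) × C(40,7) = 12 × 18,643,560 = 223,722,720.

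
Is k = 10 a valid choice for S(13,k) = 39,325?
Yes

Solution: S(13,10) = 10·S(12,10) + S(12,9) = 10·1,705 + 22,275 = 39,325, which equals 39,325.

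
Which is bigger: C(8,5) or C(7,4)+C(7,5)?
Equal

Reasoning: By Pascal's identity: C(8,5) = C(7,4)+C(7,5) = 56. Equal.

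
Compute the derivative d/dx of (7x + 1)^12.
84(7x + 1)^11
Chain rule: 12(7x+1)^{11} × 7 = 84(7x+1)^{11}.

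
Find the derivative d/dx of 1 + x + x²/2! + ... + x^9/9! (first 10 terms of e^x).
1 + x + x²/2! + ... + x^8/8!

Differentiating term by term gives the first 9 terms of e^x.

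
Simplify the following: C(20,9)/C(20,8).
4/3

C(n,k+1)/C(n,k) = (n−k)/(k+1). Here (20−8)/(8+1) = 12/9 = 4/3.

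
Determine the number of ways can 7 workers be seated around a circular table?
720

Circular arrangements: (7-1)! = 720.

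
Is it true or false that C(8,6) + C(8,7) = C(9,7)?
True

Working:
Pascal's identity: LHS = 28 + 8 = 36; RHS = C(9,7) = 36. Both sides agree, so the statement holds.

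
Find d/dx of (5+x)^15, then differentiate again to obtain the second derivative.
210(5+x)^13

Solution: First derivative: 15(5+x)^{14}. Second derivative: 15·14·(5+x)^{13} = 210(5+x)^{13}.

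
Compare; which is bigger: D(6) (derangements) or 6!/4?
D(6)

Working:
D(6) = (6-1)·[D(5) + D(4)] = 5·[44 + 9] = 265; 6!/4 = 720/4 = 180.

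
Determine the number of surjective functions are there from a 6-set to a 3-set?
540

Explanation: Onto functions = 3! × S(6,3)
First compute S(6,3) via recurrence:
Using the Stirling recurrence: S(n,k) = k·S(n-1,k) + S(n-1,k-1)
S(6,3) = 3·S(5,3) + S(5,2)
         = 3·25 + 15
         = 75 + 15
         = 90
Then: 6 × 90 = 540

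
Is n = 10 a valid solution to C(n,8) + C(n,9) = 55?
C(10,8) + C(10,9) = 45 + 10 = 55, which equals 55.

Answer: Yes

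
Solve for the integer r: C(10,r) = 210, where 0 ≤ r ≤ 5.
4
C(10,r) is increasing for 0 ≤ r ≤ 5. Stepping up (C(10,r+1) = C(10,r)·(10−r)/(r+1)): C(10,1) = 10, C(10,2) = 45, C(10,3) = 120, C(10,4) = 210 ✓. So r = 4.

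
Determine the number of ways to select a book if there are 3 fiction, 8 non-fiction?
By the addition principle: 3 + 8 = 11.
Final answer: 11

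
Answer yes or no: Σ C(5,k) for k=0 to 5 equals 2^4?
No

Working:
Binomial theorem: Σ C(5,k) = (1+1)^5 = 2^5 = 32; RHS 2^4 = 16.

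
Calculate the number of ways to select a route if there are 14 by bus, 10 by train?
By the addition principle: 14 + 10 = 24.
Final answer: 24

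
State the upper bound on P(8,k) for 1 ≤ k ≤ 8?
40,320

Explanation: P(8,k) increases in k, so maximum at k = 8: 8! = 40,320.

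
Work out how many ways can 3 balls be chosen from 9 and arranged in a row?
504

Working:
P(9,3) = 9!/(9-3)! = 504.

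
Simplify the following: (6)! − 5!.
600

(6)! − 5! = (6)·5! − 5! = (6−1)·5! = 5·5! = 600.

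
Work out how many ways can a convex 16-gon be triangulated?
2,674,440

Explanation: Using the Catalan number formula: C_n = C(2n, n) / (n+1)
C_14 = C(28, 14) / (14+1)
     = 40116600 / 15
     = 2,674,440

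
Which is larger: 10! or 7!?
10!
10!=3,628,800, 7!=5,040. 10! > 7!.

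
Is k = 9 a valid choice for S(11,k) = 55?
No

Explanation: S(11,9) = 9·S(10,9) + S(10,8) = 9·45 + 750 = 1,155, which does not equal 55.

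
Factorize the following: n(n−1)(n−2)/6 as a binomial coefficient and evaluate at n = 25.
C(n,3); C(25,3) = 2,300

Working:
n(n−1)(n−2)/6 = n!/(3!(n−3)!) = C(n,3). At n = 25: C(25,3) = 2,300.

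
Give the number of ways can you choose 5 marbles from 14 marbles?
2,002
C(14,5) = 14! / (5! × (14-5)!)
         = 14! / (5! × 9!)
         = 2,002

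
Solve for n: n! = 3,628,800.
10

Reasoning: n! is strictly increasing. 8! = 40,320, 9! = 362,880, 10! = 3,628,800 ✓. So n = 10.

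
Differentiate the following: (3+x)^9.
9(3+x)^8

Using the power rule: d/dx (3+x)^9 = 9(3+x)^{8}.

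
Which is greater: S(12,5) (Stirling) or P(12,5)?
S(12,5) = 5·S(11,5) + S(11,4) = 5·246,730 + 145,750 = 1,379,400; P(12,5) = 95,040.

Answer: S(12,5)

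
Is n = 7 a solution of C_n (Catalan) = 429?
Yes

Explanation: C_7 = C(14,7)/(7+1) = 3,432/8 = 429, which equals 429.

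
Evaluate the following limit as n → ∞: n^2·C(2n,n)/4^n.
∞

Working:
C(2n,n) ~ 4^n/√(πn), so n^2·C(2n,n)/4^n ~ n^(2 − 1/2)/√π → ∞.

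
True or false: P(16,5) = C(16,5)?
False

P(16,5) = 524,160 and C(16,5) = 4,368; P(n,r) = r! × C(n,r) so P > C whenever r ≥ 2.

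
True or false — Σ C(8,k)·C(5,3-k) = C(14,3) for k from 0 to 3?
False

Reasoning: Vandermonde's identity gives C(13,3) = 286; RHS C(14,3) = 364.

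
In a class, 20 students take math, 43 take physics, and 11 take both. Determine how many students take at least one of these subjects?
52

Reasoning: |A∪B| = |A|+|B|-|A∩B| = 20+43-11 = 52.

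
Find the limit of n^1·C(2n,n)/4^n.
C(2n,n) ~ 4^n/√(πn), so n^1·C(2n,n)/4^n ~ n^(1 − 1/2)/√π → ∞.
Final answer: ∞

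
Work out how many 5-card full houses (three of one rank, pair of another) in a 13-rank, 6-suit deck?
Triple rank: 13. Triple suits: C(6,3)=20. Pair rank: 12. Pair suits: C(6,2)=15. Total: 46,800.

Answer: 46,800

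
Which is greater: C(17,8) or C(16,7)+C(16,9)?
C(17,8)

Working:
C(17,8)=24,310; C(16,7)+C(16,9)=11,440+11,440=22,880.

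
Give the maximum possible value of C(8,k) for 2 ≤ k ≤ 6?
70

C(8,k) is maximised at the centre of the row: C(8,4) = 70.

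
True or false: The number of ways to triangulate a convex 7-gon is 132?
False
Triangulations of a convex 7-gon are counted by the Catalan number C_5: C_5 = C(10,5)/(5+1) = 252/6 = 42.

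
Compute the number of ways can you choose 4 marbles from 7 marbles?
35

C(7,4) = 7! / (4! × (7-4)!)
         = 7! / (4! × 3!)
         = 35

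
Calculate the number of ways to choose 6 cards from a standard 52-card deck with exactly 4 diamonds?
529,815

Explanation: 13 diamonds and 39 non-diamonds: C(13,4) × C(39,2) = 715 × 741 = 529,815.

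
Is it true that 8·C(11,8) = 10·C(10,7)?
Absorption identity k·C(n,k) = n·C(n-1,k-1). LHS = 8·165 = 1,320; RHS = 10·120 = 1,200.
Final answer: False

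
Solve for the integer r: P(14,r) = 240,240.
5

Reasoning: P(14,r) = 14·13·…·(14−r+1), a product of r factors. Multiplying down from 14: 14 = 14; 14·13 = 182; 14·13·12 = 2,184; 14·13·12·11 = 24,024; 14·13·12·11·10 = 240,240 ✓ (5 factors). So r = 5.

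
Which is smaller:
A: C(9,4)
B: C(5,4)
B

A=C(9,4)=126, B=C(5,4)=5.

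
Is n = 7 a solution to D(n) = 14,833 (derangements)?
No

Working:
D(7) = (7-1)·[D(6) + D(5)] = 6·[265 + 44] = 1,854, which does not equal 14,833.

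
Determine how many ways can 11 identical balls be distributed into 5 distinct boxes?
1,365

Solution: C(11+5-1, 5-1) = C(15, 4) = 1,365.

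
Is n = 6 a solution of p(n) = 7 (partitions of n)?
No

Reasoning: Pentagonal recurrence p(n) = p(n−1) + p(n−2) − p(n−5) − p(n−7) + …: p(6) = p(5) + p(4) − p(1) = 7 + 5 − 1 = 11, which does not equal 7.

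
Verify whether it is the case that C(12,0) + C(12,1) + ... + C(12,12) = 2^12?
Binomial theorem with x = y = 1: Σ C(12,i) = (1+1)^12 = 2^12 = 4,096. The statement holds.

Answer: True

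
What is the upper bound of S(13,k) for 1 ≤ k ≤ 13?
9,321,312

Solution: Row S(13,k) for k = 1..13 (via S(n,k) = k·S(n−1,k) + S(n−1,k−1)): 1, 4,095, 261,625, 2,532,530, 7,508,501, 9,321,312, 5,715,424, 1,899,612, 359,502, 39,325, 2,431, 78, 1. The row is unimodal; maximum at k = 6: 9,321,312.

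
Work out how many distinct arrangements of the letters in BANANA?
60

Word has 6 letters (B=1, A=3, N=2). Arrangements: 6!/Π(k!) = 60.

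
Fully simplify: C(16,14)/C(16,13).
3/14

Working:
C(n,k+1)/C(n,k) = (n−k)/(k+1). Here (16−13)/(13+1) = 3/14 = 3/14.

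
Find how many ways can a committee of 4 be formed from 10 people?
210

C(10,4) = 10! / (4! × (10-4)!)
         = 10! / (4! × 6!)
         = 210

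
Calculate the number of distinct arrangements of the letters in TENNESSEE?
3,780

Solution: Word has 9 letters (T=1, E=4, N=2, S=2). Arrangements: 9!/Π(k!) = 3,780.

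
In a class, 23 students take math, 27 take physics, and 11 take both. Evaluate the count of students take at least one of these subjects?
|A∪B| = |A|+|B|-|A∩B| = 23+27-11 = 39.
Final answer: 39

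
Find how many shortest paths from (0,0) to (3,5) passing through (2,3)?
30

Explanation: To (2,3): C(5,2)=10. From there: C(3,1)=3. Total: 30.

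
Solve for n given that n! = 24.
4

Reasoning: n! is strictly increasing. 2! = 2, 3! = 6, 4! = 24 ✓. So n = 4.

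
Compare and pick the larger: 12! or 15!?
12!=479,001,600, 15!=1,307,674,368,000. 15! > 12!.
Final answer: 15!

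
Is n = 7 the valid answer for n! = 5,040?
Yes

7! = 7·6! = 7·720 = 5,040, which equals 5,040.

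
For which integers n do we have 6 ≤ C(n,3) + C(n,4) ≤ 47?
C(4,3)+C(4,4)=5; C(5,3)+C(5,4)=15; C(6,3)+C(6,4)=35; C(7,3)+C(7,4)=70. So valid n = 5, 6.

Answer: 5, 6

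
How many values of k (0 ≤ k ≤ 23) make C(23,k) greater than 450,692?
Row 23 is unimodal and symmetric about k=23/2. C(23,7)=245,157 ≤ 450,692; C(23,8)=490,314 > 450,692; by symmetry C(23,k) > 450,692 for k = 8..15. That's 15 - 8 + 1 = 8 values.
Final answer: 8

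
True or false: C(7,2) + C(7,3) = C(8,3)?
True
Pascal's identity: LHS = 21 + 35 = 56; RHS = C(8,3) = 56. Both sides agree, so the statement holds.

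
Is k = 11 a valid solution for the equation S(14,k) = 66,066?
Yes

Solution: S(14,11) = 11·S(13,11) + S(13,10) = 11·2,431 + 39,325 = 66,066, which equals 66,066.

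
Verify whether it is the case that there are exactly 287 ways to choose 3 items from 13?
False
C(13,3) = 286 ≠ 287.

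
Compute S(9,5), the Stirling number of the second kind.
6,951

Solution: Using the Stirling recurrence: S(n,k) = k·S(n-1,k) + S(n-1,k-1)
S(9,5) = 5·S(8,5) + S(8,4)
         = 5·1050 + 1701
         = 5250 + 1701
         = 6,951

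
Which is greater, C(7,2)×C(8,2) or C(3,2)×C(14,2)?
C(7,2)×C(8,2)=588, C(3,2)×C(14,2)=273.
Final answer: C(7,2)×C(8,2)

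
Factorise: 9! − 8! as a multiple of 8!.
8 × 8! = 322,560
9! − 8! = 9·8! − 8! = (9 − 1)·8! = 8 × 8! = 322,560.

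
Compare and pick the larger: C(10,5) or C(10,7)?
C(10,5)=252, C(10,7)=120.
Final answer: C(10,5)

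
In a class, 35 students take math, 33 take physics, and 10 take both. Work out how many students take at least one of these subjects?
58

Working:
|A∪B| = |A|+|B|-|A∩B| = 35+33-10 = 58.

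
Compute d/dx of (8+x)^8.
8(8+x)^7

Explanation: Using the power rule: d/dx (8+x)^8 = 8(8+x)^{7}.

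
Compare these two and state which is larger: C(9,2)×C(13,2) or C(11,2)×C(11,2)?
C(11,2)×C(11,2)

Explanation: C(9,2)×C(13,2)=2,808, C(11,2)×C(11,2)=3,025.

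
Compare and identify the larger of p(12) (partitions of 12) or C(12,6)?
C(12,6)
Pentagonal recurrence p(n) = p(n−1) + p(n−2) − p(n−5) − p(n−7) + …: p(12) = p(11) + p(10) − p(7) − p(5) + p(0) = 56 + 42 − 15 − 7 + 1 = 77; C(12,6) = 924.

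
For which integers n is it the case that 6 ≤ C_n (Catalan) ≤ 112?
4, 5

Solution: C_3=5; C_4=14; C_5=42; C_6=132. So valid n = 4, 5.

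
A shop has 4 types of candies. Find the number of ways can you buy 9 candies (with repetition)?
Stars and bars: C(9+4-1, 9) = C(12, 9) = 220.

Answer: 220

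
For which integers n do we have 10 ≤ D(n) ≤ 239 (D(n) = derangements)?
5

Using D(n) = (n−1)[D(n−1) + D(n−2)] with D(1)=0, D(2)=1: D(4)=9; D(5)=44; D(6)=265. So valid n = 5.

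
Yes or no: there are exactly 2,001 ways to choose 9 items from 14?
C(14,9) = 2,002 ≠ 2001.
Final answer: No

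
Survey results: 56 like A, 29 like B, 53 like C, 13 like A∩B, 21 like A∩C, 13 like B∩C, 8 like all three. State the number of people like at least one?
|A∪B∪C| = 56+29+53-13-21-13+8 = 99.
Final answer: 99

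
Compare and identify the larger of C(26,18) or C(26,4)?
C(26,18)

C(26,18)=1,562,275, C(26,4)=14,950.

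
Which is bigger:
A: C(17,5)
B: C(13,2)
A=C(17,5)=6,188, B=C(13,2)=78.

Answer: A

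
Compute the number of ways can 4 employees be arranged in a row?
24

Reasoning: Arrangements of 4 distinct objects: 4! = 24.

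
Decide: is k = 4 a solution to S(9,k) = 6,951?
No
S(9,4) = 4·S(8,4) + S(8,3) = 4·1,701 + 966 = 7,770, which does not equal 6,951.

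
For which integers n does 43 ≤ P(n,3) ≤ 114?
P(4,3)=24; P(5,3)=60; P(6,3)=120. So valid n = 5.
Final answer: 5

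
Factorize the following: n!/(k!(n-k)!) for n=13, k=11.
C(13,11) = 78

Reasoning: This is the binomial coefficient C(13,11) = 78.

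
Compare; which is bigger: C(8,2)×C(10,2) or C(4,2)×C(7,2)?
C(8,2)×C(10,2)
C(8,2)×C(10,2)=1,260, C(4,2)×C(7,2)=126.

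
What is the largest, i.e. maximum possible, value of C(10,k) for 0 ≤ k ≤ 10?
Maximum at k = 5: C(10,5) = 252.
Final answer: 252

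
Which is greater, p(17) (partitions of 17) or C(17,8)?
Pentagonal recurrence p(n) = p(n−1) + p(n−2) − p(n−5) − p(n−7) + …: p(17) = p(16) + p(15) − p(12) − p(10) + p(5) + p(2) = 231 + 176 − 77 − 42 + 7 + 2 = 297; C(17,8) = 24,310.

Answer: C(17,8)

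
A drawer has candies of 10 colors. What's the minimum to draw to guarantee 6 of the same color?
51

Explanation: Worst case: 5 of each = 50. One more: 51.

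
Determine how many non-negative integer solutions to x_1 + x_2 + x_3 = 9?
55

Working:
C(9+3-1, 3-1) = 55.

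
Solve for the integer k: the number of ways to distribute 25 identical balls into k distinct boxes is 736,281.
7

Reasoning: Stars and bars: the count is C(25+k−1, k−1), increasing in k. k=5: C(29,4) = 23,751, k=6: C(30,5) = 142,506, k=7: C(31,6) = 736,281 ✓. So k = 7.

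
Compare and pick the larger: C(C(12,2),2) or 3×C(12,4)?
C(C(12,2),2)=2,145, 3×C(12,4)=1,485.
Final answer: C(C(12,2),2)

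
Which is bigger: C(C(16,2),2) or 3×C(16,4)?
C(C(16,2),2)
C(C(16,2),2)=7,140, 3×C(16,4)=5,460.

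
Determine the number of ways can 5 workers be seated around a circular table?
24

Reasoning: Circular arrangements: (5-1)! = 24.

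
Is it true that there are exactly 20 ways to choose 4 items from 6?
False

Working:
C(6,4) = 15 ≠ 20.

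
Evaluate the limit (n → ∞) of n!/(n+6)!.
0

Solution: n!/(n+6)! = 1/[(n+1)(n+2)···(n+6)] → 0 as n → ∞.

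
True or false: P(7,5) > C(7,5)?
True

Working:
P(7,5) = 2,520 and C(7,5) = 21; P(n,r) = r! × C(n,r) so P > C whenever r ≥ 2.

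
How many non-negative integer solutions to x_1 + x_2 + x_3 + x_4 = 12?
455

Working:
C(12+4-1, 4-1) = 455.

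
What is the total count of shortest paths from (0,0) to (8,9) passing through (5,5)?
8,820

Solution: To (5,5): C(10,5)=252. From there: C(7,3)=35. Total: 8,820.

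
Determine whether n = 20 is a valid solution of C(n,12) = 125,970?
Yes

Explanation: C(20,12) = 20·19·18·17·16·15·14·13·12·11·10·9/12! = 60,339,831,552,000/479,001,600 = 125,970, which equals 125,970.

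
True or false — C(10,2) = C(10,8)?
True

Explanation: Symmetry C(n,k) = C(n,n-k): C(10,2) = 45 and C(10,8) = 45. Both sides agree, so the statement holds.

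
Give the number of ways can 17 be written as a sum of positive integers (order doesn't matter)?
Pentagonal recurrence p(n) = p(n−1) + p(n−2) − p(n−5) − p(n−7) + …: p(17) = p(16) + p(15) − p(12) − p(10) + p(5) + p(2) = 231 + 176 − 77 − 42 + 7 + 2 = 297.
Final answer: 297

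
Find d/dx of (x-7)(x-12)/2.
(2x - 19)/2

Solution: d/dx[(x-7)(x-12)] = (x-12) + (x-7) = 2x - 19. Dividing by 2 gives (2x - 19)/2.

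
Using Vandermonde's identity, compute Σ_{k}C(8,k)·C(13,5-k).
20,349

Explanation: = C(8+13,5) = C(21,5) = 20,349.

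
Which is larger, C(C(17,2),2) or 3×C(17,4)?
C(C(17,2),2)=9,180, 3×C(17,4)=7,140.

Answer: C(C(17,2),2)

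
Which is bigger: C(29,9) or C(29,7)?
C(29,9)

Solution: C(29,9)=10,015,005, C(29,7)=1,560,780.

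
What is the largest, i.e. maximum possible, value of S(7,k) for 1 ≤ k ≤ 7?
Row S(7,k) for k = 1..7 (via S(n,k) = k·S(n−1,k) + S(n−1,k−1)): 1, 63, 301, 350, 140, 21, 1. The row is unimodal; maximum at k = 4: 350.
Final answer: 350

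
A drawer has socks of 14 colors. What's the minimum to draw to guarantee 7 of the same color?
85

Worst case: 6 of each = 84. One more: 85.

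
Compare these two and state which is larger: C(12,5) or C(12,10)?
C(12,5)

Reasoning: C(12,5)=792, C(12,10)=66.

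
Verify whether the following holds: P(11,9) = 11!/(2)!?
True

Solution: Permutation formula P(n,k) = n!/(n-k)!: 11!/2! = 39,916,800/2 = 19,958,400 = P(11,9). The statement holds.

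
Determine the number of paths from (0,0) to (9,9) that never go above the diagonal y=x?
4,862

Solution: Counted by the Catalan number C_9: C_9 = C(18,9)/(9+1) = 48,620/10 = 4,862.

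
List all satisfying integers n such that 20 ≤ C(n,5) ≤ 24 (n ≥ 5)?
C(6,5)=6; C(7,5)=21; C(8,5)=56. So valid n = 7.

Answer: 7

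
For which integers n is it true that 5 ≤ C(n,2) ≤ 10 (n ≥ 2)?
4, 5

Solution: C(3,2)=3; C(4,2)=6; C(5,2)=10; C(6,2)=15. So valid n = 4, 5.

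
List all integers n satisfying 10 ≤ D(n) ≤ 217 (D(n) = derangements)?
5

Reasoning: Using D(n) = (n−1)[D(n−1) + D(n−2)] with D(1)=0, D(2)=1: D(4)=9; D(5)=44; D(6)=265. So valid n = 5.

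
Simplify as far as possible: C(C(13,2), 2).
3,003

C(13,2) = 78, then C(78, 2) = 3,003.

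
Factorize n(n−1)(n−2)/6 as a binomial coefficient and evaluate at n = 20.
C(n,3); C(20,3) = 1,140

n(n−1)(n−2)/6 = n!/(3!(n−3)!) = C(n,3). At n = 20: C(20,3) = 1,140.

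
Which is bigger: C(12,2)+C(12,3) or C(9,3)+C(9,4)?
First=286, Second=210.

Answer: C(12,2)+C(12,3)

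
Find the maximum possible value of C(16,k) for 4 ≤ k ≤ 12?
C(16,k) is maximised at the centre of the row: C(16,8) = 12,870.
Final answer: 12,870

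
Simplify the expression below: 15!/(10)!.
360,360

Explanation: This equals 15×14×...×11 = 360,360.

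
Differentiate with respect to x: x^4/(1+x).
(4x^3(1+x) - x^4)/(1+x)²

Working:
Quotient rule: [4x^{3}(1+x) - x^4]/(1+x)².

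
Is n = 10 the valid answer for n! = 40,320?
10! = 10·9! = 10·362,880 = 3,628,800, which does not equal 40,320.
Final answer: No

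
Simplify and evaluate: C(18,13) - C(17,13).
6,188

Working:
C(18,13) - C(17,13) = C(17,12) = 6,188.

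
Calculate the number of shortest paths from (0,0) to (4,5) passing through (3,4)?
To (3,4): C(7,3)=35. From there: C(2,1)=2. Total: 70.
Final answer: 70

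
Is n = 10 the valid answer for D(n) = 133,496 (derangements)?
No
D(10) = (10-1)·[D(9) + D(8)] = 9·[133,496 + 14,833] = 1,334,961, which does not equal 133,496.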